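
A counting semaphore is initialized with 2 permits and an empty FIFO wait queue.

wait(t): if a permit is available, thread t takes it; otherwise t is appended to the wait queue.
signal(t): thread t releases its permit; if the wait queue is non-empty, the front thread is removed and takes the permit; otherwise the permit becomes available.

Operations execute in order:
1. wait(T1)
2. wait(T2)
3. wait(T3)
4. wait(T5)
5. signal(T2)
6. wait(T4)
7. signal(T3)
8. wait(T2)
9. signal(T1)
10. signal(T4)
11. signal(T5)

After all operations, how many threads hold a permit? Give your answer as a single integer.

Answer: 1

Derivation:
Step 1: wait(T1) -> count=1 queue=[] holders={T1}
Step 2: wait(T2) -> count=0 queue=[] holders={T1,T2}
Step 3: wait(T3) -> count=0 queue=[T3] holders={T1,T2}
Step 4: wait(T5) -> count=0 queue=[T3,T5] holders={T1,T2}
Step 5: signal(T2) -> count=0 queue=[T5] holders={T1,T3}
Step 6: wait(T4) -> count=0 queue=[T5,T4] holders={T1,T3}
Step 7: signal(T3) -> count=0 queue=[T4] holders={T1,T5}
Step 8: wait(T2) -> count=0 queue=[T4,T2] holders={T1,T5}
Step 9: signal(T1) -> count=0 queue=[T2] holders={T4,T5}
Step 10: signal(T4) -> count=0 queue=[] holders={T2,T5}
Step 11: signal(T5) -> count=1 queue=[] holders={T2}
Final holders: {T2} -> 1 thread(s)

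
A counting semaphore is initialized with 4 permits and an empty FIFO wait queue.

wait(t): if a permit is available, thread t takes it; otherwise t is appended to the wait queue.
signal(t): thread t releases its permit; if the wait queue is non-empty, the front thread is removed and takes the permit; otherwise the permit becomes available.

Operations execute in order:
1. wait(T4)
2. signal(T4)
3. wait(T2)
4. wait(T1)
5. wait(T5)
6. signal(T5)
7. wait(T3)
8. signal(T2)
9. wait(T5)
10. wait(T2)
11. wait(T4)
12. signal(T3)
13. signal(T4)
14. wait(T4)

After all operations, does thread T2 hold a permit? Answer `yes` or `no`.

Answer: yes

Derivation:
Step 1: wait(T4) -> count=3 queue=[] holders={T4}
Step 2: signal(T4) -> count=4 queue=[] holders={none}
Step 3: wait(T2) -> count=3 queue=[] holders={T2}
Step 4: wait(T1) -> count=2 queue=[] holders={T1,T2}
Step 5: wait(T5) -> count=1 queue=[] holders={T1,T2,T5}
Step 6: signal(T5) -> count=2 queue=[] holders={T1,T2}
Step 7: wait(T3) -> count=1 queue=[] holders={T1,T2,T3}
Step 8: signal(T2) -> count=2 queue=[] holders={T1,T3}
Step 9: wait(T5) -> count=1 queue=[] holders={T1,T3,T5}
Step 10: wait(T2) -> count=0 queue=[] holders={T1,T2,T3,T5}
Step 11: wait(T4) -> count=0 queue=[T4] holders={T1,T2,T3,T5}
Step 12: signal(T3) -> count=0 queue=[] holders={T1,T2,T4,T5}
Step 13: signal(T4) -> count=1 queue=[] holders={T1,T2,T5}
Step 14: wait(T4) -> count=0 queue=[] holders={T1,T2,T4,T5}
Final holders: {T1,T2,T4,T5} -> T2 in holders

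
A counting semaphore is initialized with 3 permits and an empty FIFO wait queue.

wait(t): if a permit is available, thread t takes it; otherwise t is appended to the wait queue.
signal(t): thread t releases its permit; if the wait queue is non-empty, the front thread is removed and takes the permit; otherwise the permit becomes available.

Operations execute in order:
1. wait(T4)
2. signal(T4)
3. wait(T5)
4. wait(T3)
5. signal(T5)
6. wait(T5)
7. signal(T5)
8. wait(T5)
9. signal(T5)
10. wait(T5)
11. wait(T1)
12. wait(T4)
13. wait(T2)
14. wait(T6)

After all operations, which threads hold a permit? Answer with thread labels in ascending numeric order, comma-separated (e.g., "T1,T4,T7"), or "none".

Step 1: wait(T4) -> count=2 queue=[] holders={T4}
Step 2: signal(T4) -> count=3 queue=[] holders={none}
Step 3: wait(T5) -> count=2 queue=[] holders={T5}
Step 4: wait(T3) -> count=1 queue=[] holders={T3,T5}
Step 5: signal(T5) -> count=2 queue=[] holders={T3}
Step 6: wait(T5) -> count=1 queue=[] holders={T3,T5}
Step 7: signal(T5) -> count=2 queue=[] holders={T3}
Step 8: wait(T5) -> count=1 queue=[] holders={T3,T5}
Step 9: signal(T5) -> count=2 queue=[] holders={T3}
Step 10: wait(T5) -> count=1 queue=[] holders={T3,T5}
Step 11: wait(T1) -> count=0 queue=[] holders={T1,T3,T5}
Step 12: wait(T4) -> count=0 queue=[T4] holders={T1,T3,T5}
Step 13: wait(T2) -> count=0 queue=[T4,T2] holders={T1,T3,T5}
Step 14: wait(T6) -> count=0 queue=[T4,T2,T6] holders={T1,T3,T5}
Final holders: T1,T3,T5

Answer: T1,T3,T5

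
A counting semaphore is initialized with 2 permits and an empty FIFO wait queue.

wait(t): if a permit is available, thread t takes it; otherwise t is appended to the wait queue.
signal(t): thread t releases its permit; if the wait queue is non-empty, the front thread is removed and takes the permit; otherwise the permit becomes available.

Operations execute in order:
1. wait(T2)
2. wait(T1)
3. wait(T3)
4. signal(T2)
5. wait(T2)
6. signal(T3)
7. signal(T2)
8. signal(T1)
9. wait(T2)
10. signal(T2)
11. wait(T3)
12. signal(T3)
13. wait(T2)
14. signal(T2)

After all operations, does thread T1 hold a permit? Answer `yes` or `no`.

Step 1: wait(T2) -> count=1 queue=[] holders={T2}
Step 2: wait(T1) -> count=0 queue=[] holders={T1,T2}
Step 3: wait(T3) -> count=0 queue=[T3] holders={T1,T2}
Step 4: signal(T2) -> count=0 queue=[] holders={T1,T3}
Step 5: wait(T2) -> count=0 queue=[T2] holders={T1,T3}
Step 6: signal(T3) -> count=0 queue=[] holders={T1,T2}
Step 7: signal(T2) -> count=1 queue=[] holders={T1}
Step 8: signal(T1) -> count=2 queue=[] holders={none}
Step 9: wait(T2) -> count=1 queue=[] holders={T2}
Step 10: signal(T2) -> count=2 queue=[] holders={none}
Step 11: wait(T3) -> count=1 queue=[] holders={T3}
Step 12: signal(T3) -> count=2 queue=[] holders={none}
Step 13: wait(T2) -> count=1 queue=[] holders={T2}
Step 14: signal(T2) -> count=2 queue=[] holders={none}
Final holders: {none} -> T1 not in holders

Answer: no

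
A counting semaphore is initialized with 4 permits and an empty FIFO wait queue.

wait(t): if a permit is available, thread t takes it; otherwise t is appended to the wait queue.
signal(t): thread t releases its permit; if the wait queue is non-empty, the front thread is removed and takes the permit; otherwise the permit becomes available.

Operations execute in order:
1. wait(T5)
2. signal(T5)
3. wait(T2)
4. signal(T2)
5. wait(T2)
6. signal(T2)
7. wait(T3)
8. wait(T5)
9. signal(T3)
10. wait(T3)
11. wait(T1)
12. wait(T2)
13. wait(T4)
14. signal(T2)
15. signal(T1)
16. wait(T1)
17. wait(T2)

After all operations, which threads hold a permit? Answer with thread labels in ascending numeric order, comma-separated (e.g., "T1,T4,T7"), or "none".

Step 1: wait(T5) -> count=3 queue=[] holders={T5}
Step 2: signal(T5) -> count=4 queue=[] holders={none}
Step 3: wait(T2) -> count=3 queue=[] holders={T2}
Step 4: signal(T2) -> count=4 queue=[] holders={none}
Step 5: wait(T2) -> count=3 queue=[] holders={T2}
Step 6: signal(T2) -> count=4 queue=[] holders={none}
Step 7: wait(T3) -> count=3 queue=[] holders={T3}
Step 8: wait(T5) -> count=2 queue=[] holders={T3,T5}
Step 9: signal(T3) -> count=3 queue=[] holders={T5}
Step 10: wait(T3) -> count=2 queue=[] holders={T3,T5}
Step 11: wait(T1) -> count=1 queue=[] holders={T1,T3,T5}
Step 12: wait(T2) -> count=0 queue=[] holders={T1,T2,T3,T5}
Step 13: wait(T4) -> count=0 queue=[T4] holders={T1,T2,T3,T5}
Step 14: signal(T2) -> count=0 queue=[] holders={T1,T3,T4,T5}
Step 15: signal(T1) -> count=1 queue=[] holders={T3,T4,T5}
Step 16: wait(T1) -> count=0 queue=[] holders={T1,T3,T4,T5}
Step 17: wait(T2) -> count=0 queue=[T2] holders={T1,T3,T4,T5}
Final holders: T1,T3,T4,T5

Answer: T1,T3,T4,T5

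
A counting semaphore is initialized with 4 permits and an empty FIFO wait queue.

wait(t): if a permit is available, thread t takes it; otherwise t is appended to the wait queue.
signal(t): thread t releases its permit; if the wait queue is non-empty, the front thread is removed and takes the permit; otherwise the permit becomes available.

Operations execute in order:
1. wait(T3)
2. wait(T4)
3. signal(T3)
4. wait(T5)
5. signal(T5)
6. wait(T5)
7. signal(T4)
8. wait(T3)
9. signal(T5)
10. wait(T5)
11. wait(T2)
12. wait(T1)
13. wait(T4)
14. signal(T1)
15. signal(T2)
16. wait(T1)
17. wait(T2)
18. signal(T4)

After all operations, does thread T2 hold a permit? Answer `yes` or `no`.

Step 1: wait(T3) -> count=3 queue=[] holders={T3}
Step 2: wait(T4) -> count=2 queue=[] holders={T3,T4}
Step 3: signal(T3) -> count=3 queue=[] holders={T4}
Step 4: wait(T5) -> count=2 queue=[] holders={T4,T5}
Step 5: signal(T5) -> count=3 queue=[] holders={T4}
Step 6: wait(T5) -> count=2 queue=[] holders={T4,T5}
Step 7: signal(T4) -> count=3 queue=[] holders={T5}
Step 8: wait(T3) -> count=2 queue=[] holders={T3,T5}
Step 9: signal(T5) -> count=3 queue=[] holders={T3}
Step 10: wait(T5) -> count=2 queue=[] holders={T3,T5}
Step 11: wait(T2) -> count=1 queue=[] holders={T2,T3,T5}
Step 12: wait(T1) -> count=0 queue=[] holders={T1,T2,T3,T5}
Step 13: wait(T4) -> count=0 queue=[T4] holders={T1,T2,T3,T5}
Step 14: signal(T1) -> count=0 queue=[] holders={T2,T3,T4,T5}
Step 15: signal(T2) -> count=1 queue=[] holders={T3,T4,T5}
Step 16: wait(T1) -> count=0 queue=[] holders={T1,T3,T4,T5}
Step 17: wait(T2) -> count=0 queue=[T2] holders={T1,T3,T4,T5}
Step 18: signal(T4) -> count=0 queue=[] holders={T1,T2,T3,T5}
Final holders: {T1,T2,T3,T5} -> T2 in holders

Answer: yes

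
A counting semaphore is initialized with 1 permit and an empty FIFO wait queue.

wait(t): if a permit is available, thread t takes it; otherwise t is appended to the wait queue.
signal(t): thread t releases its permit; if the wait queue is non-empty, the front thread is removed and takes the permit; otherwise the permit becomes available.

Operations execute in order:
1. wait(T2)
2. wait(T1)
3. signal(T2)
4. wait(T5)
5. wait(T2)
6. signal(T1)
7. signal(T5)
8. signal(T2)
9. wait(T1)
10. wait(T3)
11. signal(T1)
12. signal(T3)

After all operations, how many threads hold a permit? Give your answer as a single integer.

Answer: 0

Derivation:
Step 1: wait(T2) -> count=0 queue=[] holders={T2}
Step 2: wait(T1) -> count=0 queue=[T1] holders={T2}
Step 3: signal(T2) -> count=0 queue=[] holders={T1}
Step 4: wait(T5) -> count=0 queue=[T5] holders={T1}
Step 5: wait(T2) -> count=0 queue=[T5,T2] holders={T1}
Step 6: signal(T1) -> count=0 queue=[T2] holders={T5}
Step 7: signal(T5) -> count=0 queue=[] holders={T2}
Step 8: signal(T2) -> count=1 queue=[] holders={none}
Step 9: wait(T1) -> count=0 queue=[] holders={T1}
Step 10: wait(T3) -> count=0 queue=[T3] holders={T1}
Step 11: signal(T1) -> count=0 queue=[] holders={T3}
Step 12: signal(T3) -> count=1 queue=[] holders={none}
Final holders: {none} -> 0 thread(s)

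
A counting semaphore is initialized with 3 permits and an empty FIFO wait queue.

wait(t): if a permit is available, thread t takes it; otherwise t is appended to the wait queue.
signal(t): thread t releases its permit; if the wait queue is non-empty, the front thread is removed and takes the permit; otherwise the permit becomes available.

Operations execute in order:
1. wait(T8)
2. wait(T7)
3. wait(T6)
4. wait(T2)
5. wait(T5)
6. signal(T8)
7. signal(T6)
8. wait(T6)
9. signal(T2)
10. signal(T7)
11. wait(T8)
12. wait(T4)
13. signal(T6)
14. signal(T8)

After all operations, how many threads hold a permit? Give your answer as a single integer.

Step 1: wait(T8) -> count=2 queue=[] holders={T8}
Step 2: wait(T7) -> count=1 queue=[] holders={T7,T8}
Step 3: wait(T6) -> count=0 queue=[] holders={T6,T7,T8}
Step 4: wait(T2) -> count=0 queue=[T2] holders={T6,T7,T8}
Step 5: wait(T5) -> count=0 queue=[T2,T5] holders={T6,T7,T8}
Step 6: signal(T8) -> count=0 queue=[T5] holders={T2,T6,T7}
Step 7: signal(T6) -> count=0 queue=[] holders={T2,T5,T7}
Step 8: wait(T6) -> count=0 queue=[T6] holders={T2,T5,T7}
Step 9: signal(T2) -> count=0 queue=[] holders={T5,T6,T7}
Step 10: signal(T7) -> count=1 queue=[] holders={T5,T6}
Step 11: wait(T8) -> count=0 queue=[] holders={T5,T6,T8}
Step 12: wait(T4) -> count=0 queue=[T4] holders={T5,T6,T8}
Step 13: signal(T6) -> count=0 queue=[] holders={T4,T5,T8}
Step 14: signal(T8) -> count=1 queue=[] holders={T4,T5}
Final holders: {T4,T5} -> 2 thread(s)

Answer: 2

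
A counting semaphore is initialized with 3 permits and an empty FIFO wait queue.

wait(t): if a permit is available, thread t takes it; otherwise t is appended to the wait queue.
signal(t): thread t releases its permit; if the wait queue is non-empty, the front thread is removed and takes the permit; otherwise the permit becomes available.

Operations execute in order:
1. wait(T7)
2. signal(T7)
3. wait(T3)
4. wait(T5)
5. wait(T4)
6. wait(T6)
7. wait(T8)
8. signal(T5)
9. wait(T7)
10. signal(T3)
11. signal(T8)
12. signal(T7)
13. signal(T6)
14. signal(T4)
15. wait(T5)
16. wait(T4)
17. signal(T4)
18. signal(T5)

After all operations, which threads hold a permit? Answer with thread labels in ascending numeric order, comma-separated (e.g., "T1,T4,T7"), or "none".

Step 1: wait(T7) -> count=2 queue=[] holders={T7}
Step 2: signal(T7) -> count=3 queue=[] holders={none}
Step 3: wait(T3) -> count=2 queue=[] holders={T3}
Step 4: wait(T5) -> count=1 queue=[] holders={T3,T5}
Step 5: wait(T4) -> count=0 queue=[] holders={T3,T4,T5}
Step 6: wait(T6) -> count=0 queue=[T6] holders={T3,T4,T5}
Step 7: wait(T8) -> count=0 queue=[T6,T8] holders={T3,T4,T5}
Step 8: signal(T5) -> count=0 queue=[T8] holders={T3,T4,T6}
Step 9: wait(T7) -> count=0 queue=[T8,T7] holders={T3,T4,T6}
Step 10: signal(T3) -> count=0 queue=[T7] holders={T4,T6,T8}
Step 11: signal(T8) -> count=0 queue=[] holders={T4,T6,T7}
Step 12: signal(T7) -> count=1 queue=[] holders={T4,T6}
Step 13: signal(T6) -> count=2 queue=[] holders={T4}
Step 14: signal(T4) -> count=3 queue=[] holders={none}
Step 15: wait(T5) -> count=2 queue=[] holders={T5}
Step 16: wait(T4) -> count=1 queue=[] holders={T4,T5}
Step 17: signal(T4) -> count=2 queue=[] holders={T5}
Step 18: signal(T5) -> count=3 queue=[] holders={none}
Final holders: none

Answer: none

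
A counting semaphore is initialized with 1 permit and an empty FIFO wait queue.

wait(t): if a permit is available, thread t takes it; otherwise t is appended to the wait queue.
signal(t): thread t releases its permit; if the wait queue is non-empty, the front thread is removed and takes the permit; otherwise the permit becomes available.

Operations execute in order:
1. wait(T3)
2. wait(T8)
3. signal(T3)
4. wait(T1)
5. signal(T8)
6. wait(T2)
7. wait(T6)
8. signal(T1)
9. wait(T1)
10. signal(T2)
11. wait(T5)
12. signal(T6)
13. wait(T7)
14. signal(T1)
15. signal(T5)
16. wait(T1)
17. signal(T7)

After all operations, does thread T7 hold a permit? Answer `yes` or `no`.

Answer: no

Derivation:
Step 1: wait(T3) -> count=0 queue=[] holders={T3}
Step 2: wait(T8) -> count=0 queue=[T8] holders={T3}
Step 3: signal(T3) -> count=0 queue=[] holders={T8}
Step 4: wait(T1) -> count=0 queue=[T1] holders={T8}
Step 5: signal(T8) -> count=0 queue=[] holders={T1}
Step 6: wait(T2) -> count=0 queue=[T2] holders={T1}
Step 7: wait(T6) -> count=0 queue=[T2,T6] holders={T1}
Step 8: signal(T1) -> count=0 queue=[T6] holders={T2}
Step 9: wait(T1) -> count=0 queue=[T6,T1] holders={T2}
Step 10: signal(T2) -> count=0 queue=[T1] holders={T6}
Step 11: wait(T5) -> count=0 queue=[T1,T5] holders={T6}
Step 12: signal(T6) -> count=0 queue=[T5] holders={T1}
Step 13: wait(T7) -> count=0 queue=[T5,T7] holders={T1}
Step 14: signal(T1) -> count=0 queue=[T7] holders={T5}
Step 15: signal(T5) -> count=0 queue=[] holders={T7}
Step 16: wait(T1) -> count=0 queue=[T1] holders={T7}
Step 17: signal(T7) -> count=0 queue=[] holders={T1}
Final holders: {T1} -> T7 not in holders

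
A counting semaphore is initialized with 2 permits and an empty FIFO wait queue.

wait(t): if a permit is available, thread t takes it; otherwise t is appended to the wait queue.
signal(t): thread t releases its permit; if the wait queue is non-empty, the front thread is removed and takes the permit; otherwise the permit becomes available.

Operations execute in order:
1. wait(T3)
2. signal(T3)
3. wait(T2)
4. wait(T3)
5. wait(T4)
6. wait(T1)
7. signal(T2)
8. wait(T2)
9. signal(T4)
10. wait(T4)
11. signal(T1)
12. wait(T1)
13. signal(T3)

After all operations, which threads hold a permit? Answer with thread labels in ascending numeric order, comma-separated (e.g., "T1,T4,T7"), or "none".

Step 1: wait(T3) -> count=1 queue=[] holders={T3}
Step 2: signal(T3) -> count=2 queue=[] holders={none}
Step 3: wait(T2) -> count=1 queue=[] holders={T2}
Step 4: wait(T3) -> count=0 queue=[] holders={T2,T3}
Step 5: wait(T4) -> count=0 queue=[T4] holders={T2,T3}
Step 6: wait(T1) -> count=0 queue=[T4,T1] holders={T2,T3}
Step 7: signal(T2) -> count=0 queue=[T1] holders={T3,T4}
Step 8: wait(T2) -> count=0 queue=[T1,T2] holders={T3,T4}
Step 9: signal(T4) -> count=0 queue=[T2] holders={T1,T3}
Step 10: wait(T4) -> count=0 queue=[T2,T4] holders={T1,T3}
Step 11: signal(T1) -> count=0 queue=[T4] holders={T2,T3}
Step 12: wait(T1) -> count=0 queue=[T4,T1] holders={T2,T3}
Step 13: signal(T3) -> count=0 queue=[T1] holders={T2,T4}
Final holders: T2,T4

Answer: T2,T4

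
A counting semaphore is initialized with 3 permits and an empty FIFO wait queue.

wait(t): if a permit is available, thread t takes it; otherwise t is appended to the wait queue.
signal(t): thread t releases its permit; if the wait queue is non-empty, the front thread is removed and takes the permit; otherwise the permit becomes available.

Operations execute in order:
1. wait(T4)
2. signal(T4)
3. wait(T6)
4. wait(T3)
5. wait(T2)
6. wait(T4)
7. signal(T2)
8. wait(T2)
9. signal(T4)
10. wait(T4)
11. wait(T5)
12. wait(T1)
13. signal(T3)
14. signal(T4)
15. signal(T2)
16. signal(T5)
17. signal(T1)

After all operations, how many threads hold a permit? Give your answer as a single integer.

Step 1: wait(T4) -> count=2 queue=[] holders={T4}
Step 2: signal(T4) -> count=3 queue=[] holders={none}
Step 3: wait(T6) -> count=2 queue=[] holders={T6}
Step 4: wait(T3) -> count=1 queue=[] holders={T3,T6}
Step 5: wait(T2) -> count=0 queue=[] holders={T2,T3,T6}
Step 6: wait(T4) -> count=0 queue=[T4] holders={T2,T3,T6}
Step 7: signal(T2) -> count=0 queue=[] holders={T3,T4,T6}
Step 8: wait(T2) -> count=0 queue=[T2] holders={T3,T4,T6}
Step 9: signal(T4) -> count=0 queue=[] holders={T2,T3,T6}
Step 10: wait(T4) -> count=0 queue=[T4] holders={T2,T3,T6}
Step 11: wait(T5) -> count=0 queue=[T4,T5] holders={T2,T3,T6}
Step 12: wait(T1) -> count=0 queue=[T4,T5,T1] holders={T2,T3,T6}
Step 13: signal(T3) -> count=0 queue=[T5,T1] holders={T2,T4,T6}
Step 14: signal(T4) -> count=0 queue=[T1] holders={T2,T5,T6}
Step 15: signal(T2) -> count=0 queue=[] holders={T1,T5,T6}
Step 16: signal(T5) -> count=1 queue=[] holders={T1,T6}
Step 17: signal(T1) -> count=2 queue=[] holders={T6}
Final holders: {T6} -> 1 thread(s)

Answer: 1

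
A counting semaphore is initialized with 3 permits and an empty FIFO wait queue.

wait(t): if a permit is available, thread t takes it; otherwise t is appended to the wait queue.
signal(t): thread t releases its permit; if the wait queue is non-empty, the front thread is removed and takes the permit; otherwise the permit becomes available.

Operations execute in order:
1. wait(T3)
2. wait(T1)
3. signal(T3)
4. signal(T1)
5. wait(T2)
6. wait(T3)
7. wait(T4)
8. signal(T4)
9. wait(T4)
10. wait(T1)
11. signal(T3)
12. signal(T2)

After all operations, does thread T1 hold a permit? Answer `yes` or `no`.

Step 1: wait(T3) -> count=2 queue=[] holders={T3}
Step 2: wait(T1) -> count=1 queue=[] holders={T1,T3}
Step 3: signal(T3) -> count=2 queue=[] holders={T1}
Step 4: signal(T1) -> count=3 queue=[] holders={none}
Step 5: wait(T2) -> count=2 queue=[] holders={T2}
Step 6: wait(T3) -> count=1 queue=[] holders={T2,T3}
Step 7: wait(T4) -> count=0 queue=[] holders={T2,T3,T4}
Step 8: signal(T4) -> count=1 queue=[] holders={T2,T3}
Step 9: wait(T4) -> count=0 queue=[] holders={T2,T3,T4}
Step 10: wait(T1) -> count=0 queue=[T1] holders={T2,T3,T4}
Step 11: signal(T3) -> count=0 queue=[] holders={T1,T2,T4}
Step 12: signal(T2) -> count=1 queue=[] holders={T1,T4}
Final holders: {T1,T4} -> T1 in holders

Answer: yes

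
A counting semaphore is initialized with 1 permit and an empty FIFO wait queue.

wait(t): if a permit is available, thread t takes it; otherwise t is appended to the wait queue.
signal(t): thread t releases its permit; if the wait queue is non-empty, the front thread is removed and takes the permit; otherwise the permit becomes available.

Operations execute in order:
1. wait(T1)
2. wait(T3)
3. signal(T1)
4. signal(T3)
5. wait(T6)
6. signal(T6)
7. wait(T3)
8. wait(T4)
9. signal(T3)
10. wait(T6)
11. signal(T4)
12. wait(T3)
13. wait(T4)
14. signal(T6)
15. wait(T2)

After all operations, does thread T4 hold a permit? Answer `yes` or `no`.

Step 1: wait(T1) -> count=0 queue=[] holders={T1}
Step 2: wait(T3) -> count=0 queue=[T3] holders={T1}
Step 3: signal(T1) -> count=0 queue=[] holders={T3}
Step 4: signal(T3) -> count=1 queue=[] holders={none}
Step 5: wait(T6) -> count=0 queue=[] holders={T6}
Step 6: signal(T6) -> count=1 queue=[] holders={none}
Step 7: wait(T3) -> count=0 queue=[] holders={T3}
Step 8: wait(T4) -> count=0 queue=[T4] holders={T3}
Step 9: signal(T3) -> count=0 queue=[] holders={T4}
Step 10: wait(T6) -> count=0 queue=[T6] holders={T4}
Step 11: signal(T4) -> count=0 queue=[] holders={T6}
Step 12: wait(T3) -> count=0 queue=[T3] holders={T6}
Step 13: wait(T4) -> count=0 queue=[T3,T4] holders={T6}
Step 14: signal(T6) -> count=0 queue=[T4] holders={T3}
Step 15: wait(T2) -> count=0 queue=[T4,T2] holders={T3}
Final holders: {T3} -> T4 not in holders

Answer: no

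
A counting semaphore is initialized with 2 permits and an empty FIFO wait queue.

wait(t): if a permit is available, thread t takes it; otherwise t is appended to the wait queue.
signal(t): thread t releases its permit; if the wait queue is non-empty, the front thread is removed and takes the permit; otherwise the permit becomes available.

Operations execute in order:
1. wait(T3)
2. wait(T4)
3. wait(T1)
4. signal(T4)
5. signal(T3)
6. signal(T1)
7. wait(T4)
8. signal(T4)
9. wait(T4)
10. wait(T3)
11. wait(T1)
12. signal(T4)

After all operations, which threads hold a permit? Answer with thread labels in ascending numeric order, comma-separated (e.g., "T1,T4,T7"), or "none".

Answer: T1,T3

Derivation:
Step 1: wait(T3) -> count=1 queue=[] holders={T3}
Step 2: wait(T4) -> count=0 queue=[] holders={T3,T4}
Step 3: wait(T1) -> count=0 queue=[T1] holders={T3,T4}
Step 4: signal(T4) -> count=0 queue=[] holders={T1,T3}
Step 5: signal(T3) -> count=1 queue=[] holders={T1}
Step 6: signal(T1) -> count=2 queue=[] holders={none}
Step 7: wait(T4) -> count=1 queue=[] holders={T4}
Step 8: signal(T4) -> count=2 queue=[] holders={none}
Step 9: wait(T4) -> count=1 queue=[] holders={T4}
Step 10: wait(T3) -> count=0 queue=[] holders={T3,T4}
Step 11: wait(T1) -> count=0 queue=[T1] holders={T3,T4}
Step 12: signal(T4) -> count=0 queue=[] holders={T1,T3}
Final holders: T1,T3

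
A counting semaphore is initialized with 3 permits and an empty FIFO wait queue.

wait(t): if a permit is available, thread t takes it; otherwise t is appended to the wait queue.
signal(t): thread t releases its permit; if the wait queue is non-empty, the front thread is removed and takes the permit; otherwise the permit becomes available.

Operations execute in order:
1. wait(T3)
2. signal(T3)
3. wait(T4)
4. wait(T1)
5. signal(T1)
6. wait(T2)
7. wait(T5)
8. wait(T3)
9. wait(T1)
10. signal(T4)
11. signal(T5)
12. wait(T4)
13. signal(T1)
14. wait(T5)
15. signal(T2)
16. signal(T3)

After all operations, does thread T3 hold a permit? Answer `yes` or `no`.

Step 1: wait(T3) -> count=2 queue=[] holders={T3}
Step 2: signal(T3) -> count=3 queue=[] holders={none}
Step 3: wait(T4) -> count=2 queue=[] holders={T4}
Step 4: wait(T1) -> count=1 queue=[] holders={T1,T4}
Step 5: signal(T1) -> count=2 queue=[] holders={T4}
Step 6: wait(T2) -> count=1 queue=[] holders={T2,T4}
Step 7: wait(T5) -> count=0 queue=[] holders={T2,T4,T5}
Step 8: wait(T3) -> count=0 queue=[T3] holders={T2,T4,T5}
Step 9: wait(T1) -> count=0 queue=[T3,T1] holders={T2,T4,T5}
Step 10: signal(T4) -> count=0 queue=[T1] holders={T2,T3,T5}
Step 11: signal(T5) -> count=0 queue=[] holders={T1,T2,T3}
Step 12: wait(T4) -> count=0 queue=[T4] holders={T1,T2,T3}
Step 13: signal(T1) -> count=0 queue=[] holders={T2,T3,T4}
Step 14: wait(T5) -> count=0 queue=[T5] holders={T2,T3,T4}
Step 15: signal(T2) -> count=0 queue=[] holders={T3,T4,T5}
Step 16: signal(T3) -> count=1 queue=[] holders={T4,T5}
Final holders: {T4,T5} -> T3 not in holders

Answer: no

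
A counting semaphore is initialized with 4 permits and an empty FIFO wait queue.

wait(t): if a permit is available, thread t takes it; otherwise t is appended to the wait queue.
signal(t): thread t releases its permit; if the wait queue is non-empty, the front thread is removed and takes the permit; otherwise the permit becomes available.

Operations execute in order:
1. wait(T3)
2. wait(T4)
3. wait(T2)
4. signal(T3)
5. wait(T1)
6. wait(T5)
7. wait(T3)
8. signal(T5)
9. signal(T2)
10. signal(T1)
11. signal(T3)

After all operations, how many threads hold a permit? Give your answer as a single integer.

Answer: 1

Derivation:
Step 1: wait(T3) -> count=3 queue=[] holders={T3}
Step 2: wait(T4) -> count=2 queue=[] holders={T3,T4}
Step 3: wait(T2) -> count=1 queue=[] holders={T2,T3,T4}
Step 4: signal(T3) -> count=2 queue=[] holders={T2,T4}
Step 5: wait(T1) -> count=1 queue=[] holders={T1,T2,T4}
Step 6: wait(T5) -> count=0 queue=[] holders={T1,T2,T4,T5}
Step 7: wait(T3) -> count=0 queue=[T3] holders={T1,T2,T4,T5}
Step 8: signal(T5) -> count=0 queue=[] holders={T1,T2,T3,T4}
Step 9: signal(T2) -> count=1 queue=[] holders={T1,T3,T4}
Step 10: signal(T1) -> count=2 queue=[] holders={T3,T4}
Step 11: signal(T3) -> count=3 queue=[] holders={T4}
Final holders: {T4} -> 1 thread(s)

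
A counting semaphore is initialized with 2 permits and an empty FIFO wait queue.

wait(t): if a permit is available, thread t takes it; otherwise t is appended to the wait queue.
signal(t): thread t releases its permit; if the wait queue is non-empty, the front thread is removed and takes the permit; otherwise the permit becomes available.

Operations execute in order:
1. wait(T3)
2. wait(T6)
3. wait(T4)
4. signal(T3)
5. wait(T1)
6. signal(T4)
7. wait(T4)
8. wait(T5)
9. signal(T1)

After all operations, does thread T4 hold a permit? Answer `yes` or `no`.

Answer: yes

Derivation:
Step 1: wait(T3) -> count=1 queue=[] holders={T3}
Step 2: wait(T6) -> count=0 queue=[] holders={T3,T6}
Step 3: wait(T4) -> count=0 queue=[T4] holders={T3,T6}
Step 4: signal(T3) -> count=0 queue=[] holders={T4,T6}
Step 5: wait(T1) -> count=0 queue=[T1] holders={T4,T6}
Step 6: signal(T4) -> count=0 queue=[] holders={T1,T6}
Step 7: wait(T4) -> count=0 queue=[T4] holders={T1,T6}
Step 8: wait(T5) -> count=0 queue=[T4,T5] holders={T1,T6}
Step 9: signal(T1) -> count=0 queue=[T5] holders={T4,T6}
Final holders: {T4,T6} -> T4 in holders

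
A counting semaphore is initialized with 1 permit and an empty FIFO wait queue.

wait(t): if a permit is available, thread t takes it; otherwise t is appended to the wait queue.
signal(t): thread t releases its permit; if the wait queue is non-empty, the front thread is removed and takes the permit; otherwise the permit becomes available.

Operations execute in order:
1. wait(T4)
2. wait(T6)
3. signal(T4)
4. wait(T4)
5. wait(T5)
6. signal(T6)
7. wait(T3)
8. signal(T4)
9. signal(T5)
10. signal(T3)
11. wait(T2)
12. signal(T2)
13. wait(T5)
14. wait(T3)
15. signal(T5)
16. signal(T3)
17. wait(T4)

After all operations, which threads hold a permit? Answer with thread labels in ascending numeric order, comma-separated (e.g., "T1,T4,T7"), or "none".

Step 1: wait(T4) -> count=0 queue=[] holders={T4}
Step 2: wait(T6) -> count=0 queue=[T6] holders={T4}
Step 3: signal(T4) -> count=0 queue=[] holders={T6}
Step 4: wait(T4) -> count=0 queue=[T4] holders={T6}
Step 5: wait(T5) -> count=0 queue=[T4,T5] holders={T6}
Step 6: signal(T6) -> count=0 queue=[T5] holders={T4}
Step 7: wait(T3) -> count=0 queue=[T5,T3] holders={T4}
Step 8: signal(T4) -> count=0 queue=[T3] holders={T5}
Step 9: signal(T5) -> count=0 queue=[] holders={T3}
Step 10: signal(T3) -> count=1 queue=[] holders={none}
Step 11: wait(T2) -> count=0 queue=[] holders={T2}
Step 12: signal(T2) -> count=1 queue=[] holders={none}
Step 13: wait(T5) -> count=0 queue=[] holders={T5}
Step 14: wait(T3) -> count=0 queue=[T3] holders={T5}
Step 15: signal(T5) -> count=0 queue=[] holders={T3}
Step 16: signal(T3) -> count=1 queue=[] holders={none}
Step 17: wait(T4) -> count=0 queue=[] holders={T4}
Final holders: T4

Answer: T4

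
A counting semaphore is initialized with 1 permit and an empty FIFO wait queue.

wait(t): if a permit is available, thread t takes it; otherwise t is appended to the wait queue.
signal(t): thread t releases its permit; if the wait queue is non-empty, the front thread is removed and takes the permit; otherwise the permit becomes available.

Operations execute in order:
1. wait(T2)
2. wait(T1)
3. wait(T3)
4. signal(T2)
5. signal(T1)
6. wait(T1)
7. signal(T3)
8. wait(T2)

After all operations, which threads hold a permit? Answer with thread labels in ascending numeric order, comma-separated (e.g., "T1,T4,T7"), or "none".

Answer: T1

Derivation:
Step 1: wait(T2) -> count=0 queue=[] holders={T2}
Step 2: wait(T1) -> count=0 queue=[T1] holders={T2}
Step 3: wait(T3) -> count=0 queue=[T1,T3] holders={T2}
Step 4: signal(T2) -> count=0 queue=[T3] holders={T1}
Step 5: signal(T1) -> count=0 queue=[] holders={T3}
Step 6: wait(T1) -> count=0 queue=[T1] holders={T3}
Step 7: signal(T3) -> count=0 queue=[] holders={T1}
Step 8: wait(T2) -> count=0 queue=[T2] holders={T1}
Final holders: T1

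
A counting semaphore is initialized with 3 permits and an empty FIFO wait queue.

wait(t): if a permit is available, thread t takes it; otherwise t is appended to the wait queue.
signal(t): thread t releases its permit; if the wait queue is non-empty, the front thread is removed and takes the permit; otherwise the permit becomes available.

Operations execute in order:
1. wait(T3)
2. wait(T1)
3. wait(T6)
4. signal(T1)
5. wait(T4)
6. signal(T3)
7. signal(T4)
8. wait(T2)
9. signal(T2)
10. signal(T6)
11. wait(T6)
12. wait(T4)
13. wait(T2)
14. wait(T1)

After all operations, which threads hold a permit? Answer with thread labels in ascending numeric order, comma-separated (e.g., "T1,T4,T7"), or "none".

Step 1: wait(T3) -> count=2 queue=[] holders={T3}
Step 2: wait(T1) -> count=1 queue=[] holders={T1,T3}
Step 3: wait(T6) -> count=0 queue=[] holders={T1,T3,T6}
Step 4: signal(T1) -> count=1 queue=[] holders={T3,T6}
Step 5: wait(T4) -> count=0 queue=[] holders={T3,T4,T6}
Step 6: signal(T3) -> count=1 queue=[] holders={T4,T6}
Step 7: signal(T4) -> count=2 queue=[] holders={T6}
Step 8: wait(T2) -> count=1 queue=[] holders={T2,T6}
Step 9: signal(T2) -> count=2 queue=[] holders={T6}
Step 10: signal(T6) -> count=3 queue=[] holders={none}
Step 11: wait(T6) -> count=2 queue=[] holders={T6}
Step 12: wait(T4) -> count=1 queue=[] holders={T4,T6}
Step 13: wait(T2) -> count=0 queue=[] holders={T2,T4,T6}
Step 14: wait(T1) -> count=0 queue=[T1] holders={T2,T4,T6}
Final holders: T2,T4,T6

Answer: T2,T4,T6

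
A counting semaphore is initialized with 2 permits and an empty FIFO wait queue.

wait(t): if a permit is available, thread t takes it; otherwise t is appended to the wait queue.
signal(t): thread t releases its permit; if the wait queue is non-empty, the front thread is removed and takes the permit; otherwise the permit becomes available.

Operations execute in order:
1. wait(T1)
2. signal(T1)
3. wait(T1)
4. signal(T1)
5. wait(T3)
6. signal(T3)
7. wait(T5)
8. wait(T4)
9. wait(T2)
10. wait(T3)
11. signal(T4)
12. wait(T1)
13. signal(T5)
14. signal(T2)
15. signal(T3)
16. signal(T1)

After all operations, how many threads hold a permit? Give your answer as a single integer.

Step 1: wait(T1) -> count=1 queue=[] holders={T1}
Step 2: signal(T1) -> count=2 queue=[] holders={none}
Step 3: wait(T1) -> count=1 queue=[] holders={T1}
Step 4: signal(T1) -> count=2 queue=[] holders={none}
Step 5: wait(T3) -> count=1 queue=[] holders={T3}
Step 6: signal(T3) -> count=2 queue=[] holders={none}
Step 7: wait(T5) -> count=1 queue=[] holders={T5}
Step 8: wait(T4) -> count=0 queue=[] holders={T4,T5}
Step 9: wait(T2) -> count=0 queue=[T2] holders={T4,T5}
Step 10: wait(T3) -> count=0 queue=[T2,T3] holders={T4,T5}
Step 11: signal(T4) -> count=0 queue=[T3] holders={T2,T5}
Step 12: wait(T1) -> count=0 queue=[T3,T1] holders={T2,T5}
Step 13: signal(T5) -> count=0 queue=[T1] holders={T2,T3}
Step 14: signal(T2) -> count=0 queue=[] holders={T1,T3}
Step 15: signal(T3) -> count=1 queue=[] holders={T1}
Step 16: signal(T1) -> count=2 queue=[] holders={none}
Final holders: {none} -> 0 thread(s)

Answer: 0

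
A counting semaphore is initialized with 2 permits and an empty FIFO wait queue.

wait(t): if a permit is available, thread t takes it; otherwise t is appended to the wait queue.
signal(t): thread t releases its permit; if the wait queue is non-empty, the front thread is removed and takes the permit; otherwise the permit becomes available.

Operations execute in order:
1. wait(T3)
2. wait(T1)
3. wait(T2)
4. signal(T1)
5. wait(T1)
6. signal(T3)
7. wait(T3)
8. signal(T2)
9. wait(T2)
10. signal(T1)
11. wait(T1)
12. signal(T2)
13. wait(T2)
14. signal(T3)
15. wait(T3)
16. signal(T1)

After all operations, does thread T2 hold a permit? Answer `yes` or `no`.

Answer: yes

Derivation:
Step 1: wait(T3) -> count=1 queue=[] holders={T3}
Step 2: wait(T1) -> count=0 queue=[] holders={T1,T3}
Step 3: wait(T2) -> count=0 queue=[T2] holders={T1,T3}
Step 4: signal(T1) -> count=0 queue=[] holders={T2,T3}
Step 5: wait(T1) -> count=0 queue=[T1] holders={T2,T3}
Step 6: signal(T3) -> count=0 queue=[] holders={T1,T2}
Step 7: wait(T3) -> count=0 queue=[T3] holders={T1,T2}
Step 8: signal(T2) -> count=0 queue=[] holders={T1,T3}
Step 9: wait(T2) -> count=0 queue=[T2] holders={T1,T3}
Step 10: signal(T1) -> count=0 queue=[] holders={T2,T3}
Step 11: wait(T1) -> count=0 queue=[T1] holders={T2,T3}
Step 12: signal(T2) -> count=0 queue=[] holders={T1,T3}
Step 13: wait(T2) -> count=0 queue=[T2] holders={T1,T3}
Step 14: signal(T3) -> count=0 queue=[] holders={T1,T2}
Step 15: wait(T3) -> count=0 queue=[T3] holders={T1,T2}
Step 16: signal(T1) -> count=0 queue=[] holders={T2,T3}
Final holders: {T2,T3} -> T2 in holders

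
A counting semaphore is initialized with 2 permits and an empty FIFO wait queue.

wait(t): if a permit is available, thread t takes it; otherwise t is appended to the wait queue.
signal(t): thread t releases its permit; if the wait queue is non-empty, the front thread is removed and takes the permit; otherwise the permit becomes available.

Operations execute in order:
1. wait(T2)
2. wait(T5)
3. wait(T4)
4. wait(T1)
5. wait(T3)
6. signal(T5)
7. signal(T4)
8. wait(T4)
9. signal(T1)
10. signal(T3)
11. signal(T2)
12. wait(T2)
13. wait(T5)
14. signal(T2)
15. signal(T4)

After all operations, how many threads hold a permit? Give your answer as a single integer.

Step 1: wait(T2) -> count=1 queue=[] holders={T2}
Step 2: wait(T5) -> count=0 queue=[] holders={T2,T5}
Step 3: wait(T4) -> count=0 queue=[T4] holders={T2,T5}
Step 4: wait(T1) -> count=0 queue=[T4,T1] holders={T2,T5}
Step 5: wait(T3) -> count=0 queue=[T4,T1,T3] holders={T2,T5}
Step 6: signal(T5) -> count=0 queue=[T1,T3] holders={T2,T4}
Step 7: signal(T4) -> count=0 queue=[T3] holders={T1,T2}
Step 8: wait(T4) -> count=0 queue=[T3,T4] holders={T1,T2}
Step 9: signal(T1) -> count=0 queue=[T4] holders={T2,T3}
Step 10: signal(T3) -> count=0 queue=[] holders={T2,T4}
Step 11: signal(T2) -> count=1 queue=[] holders={T4}
Step 12: wait(T2) -> count=0 queue=[] holders={T2,T4}
Step 13: wait(T5) -> count=0 queue=[T5] holders={T2,T4}
Step 14: signal(T2) -> count=0 queue=[] holders={T4,T5}
Step 15: signal(T4) -> count=1 queue=[] holders={T5}
Final holders: {T5} -> 1 thread(s)

Answer: 1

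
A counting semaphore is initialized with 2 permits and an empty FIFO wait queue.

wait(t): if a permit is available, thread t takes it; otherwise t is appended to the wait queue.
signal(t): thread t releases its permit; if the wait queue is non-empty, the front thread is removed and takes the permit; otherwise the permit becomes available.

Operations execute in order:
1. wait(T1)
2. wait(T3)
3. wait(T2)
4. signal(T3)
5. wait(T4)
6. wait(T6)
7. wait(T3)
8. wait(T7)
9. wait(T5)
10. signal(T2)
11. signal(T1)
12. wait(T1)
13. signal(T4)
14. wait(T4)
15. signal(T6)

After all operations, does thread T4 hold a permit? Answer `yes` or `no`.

Step 1: wait(T1) -> count=1 queue=[] holders={T1}
Step 2: wait(T3) -> count=0 queue=[] holders={T1,T3}
Step 3: wait(T2) -> count=0 queue=[T2] holders={T1,T3}
Step 4: signal(T3) -> count=0 queue=[] holders={T1,T2}
Step 5: wait(T4) -> count=0 queue=[T4] holders={T1,T2}
Step 6: wait(T6) -> count=0 queue=[T4,T6] holders={T1,T2}
Step 7: wait(T3) -> count=0 queue=[T4,T6,T3] holders={T1,T2}
Step 8: wait(T7) -> count=0 queue=[T4,T6,T3,T7] holders={T1,T2}
Step 9: wait(T5) -> count=0 queue=[T4,T6,T3,T7,T5] holders={T1,T2}
Step 10: signal(T2) -> count=0 queue=[T6,T3,T7,T5] holders={T1,T4}
Step 11: signal(T1) -> count=0 queue=[T3,T7,T5] holders={T4,T6}
Step 12: wait(T1) -> count=0 queue=[T3,T7,T5,T1] holders={T4,T6}
Step 13: signal(T4) -> count=0 queue=[T7,T5,T1] holders={T3,T6}
Step 14: wait(T4) -> count=0 queue=[T7,T5,T1,T4] holders={T3,T6}
Step 15: signal(T6) -> count=0 queue=[T5,T1,T4] holders={T3,T7}
Final holders: {T3,T7} -> T4 not in holders

Answer: no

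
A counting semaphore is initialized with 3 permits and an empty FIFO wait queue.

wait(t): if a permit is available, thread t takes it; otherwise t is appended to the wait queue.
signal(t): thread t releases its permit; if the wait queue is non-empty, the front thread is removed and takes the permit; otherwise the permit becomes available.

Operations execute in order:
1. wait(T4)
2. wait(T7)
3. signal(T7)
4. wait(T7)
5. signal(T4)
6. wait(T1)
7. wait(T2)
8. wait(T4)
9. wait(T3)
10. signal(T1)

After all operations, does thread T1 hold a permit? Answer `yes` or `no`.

Step 1: wait(T4) -> count=2 queue=[] holders={T4}
Step 2: wait(T7) -> count=1 queue=[] holders={T4,T7}
Step 3: signal(T7) -> count=2 queue=[] holders={T4}
Step 4: wait(T7) -> count=1 queue=[] holders={T4,T7}
Step 5: signal(T4) -> count=2 queue=[] holders={T7}
Step 6: wait(T1) -> count=1 queue=[] holders={T1,T7}
Step 7: wait(T2) -> count=0 queue=[] holders={T1,T2,T7}
Step 8: wait(T4) -> count=0 queue=[T4] holders={T1,T2,T7}
Step 9: wait(T3) -> count=0 queue=[T4,T3] holders={T1,T2,T7}
Step 10: signal(T1) -> count=0 queue=[T3] holders={T2,T4,T7}
Final holders: {T2,T4,T7} -> T1 not in holders

Answer: no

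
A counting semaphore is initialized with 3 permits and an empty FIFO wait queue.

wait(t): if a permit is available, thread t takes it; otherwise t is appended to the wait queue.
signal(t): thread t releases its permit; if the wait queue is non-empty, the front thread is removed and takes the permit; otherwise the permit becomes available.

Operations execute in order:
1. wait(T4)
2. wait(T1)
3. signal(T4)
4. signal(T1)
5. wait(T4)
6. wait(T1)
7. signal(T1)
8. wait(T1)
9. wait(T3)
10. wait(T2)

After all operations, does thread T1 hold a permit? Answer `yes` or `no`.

Step 1: wait(T4) -> count=2 queue=[] holders={T4}
Step 2: wait(T1) -> count=1 queue=[] holders={T1,T4}
Step 3: signal(T4) -> count=2 queue=[] holders={T1}
Step 4: signal(T1) -> count=3 queue=[] holders={none}
Step 5: wait(T4) -> count=2 queue=[] holders={T4}
Step 6: wait(T1) -> count=1 queue=[] holders={T1,T4}
Step 7: signal(T1) -> count=2 queue=[] holders={T4}
Step 8: wait(T1) -> count=1 queue=[] holders={T1,T4}
Step 9: wait(T3) -> count=0 queue=[] holders={T1,T3,T4}
Step 10: wait(T2) -> count=0 queue=[T2] holders={T1,T3,T4}
Final holders: {T1,T3,T4} -> T1 in holders

Answer: yes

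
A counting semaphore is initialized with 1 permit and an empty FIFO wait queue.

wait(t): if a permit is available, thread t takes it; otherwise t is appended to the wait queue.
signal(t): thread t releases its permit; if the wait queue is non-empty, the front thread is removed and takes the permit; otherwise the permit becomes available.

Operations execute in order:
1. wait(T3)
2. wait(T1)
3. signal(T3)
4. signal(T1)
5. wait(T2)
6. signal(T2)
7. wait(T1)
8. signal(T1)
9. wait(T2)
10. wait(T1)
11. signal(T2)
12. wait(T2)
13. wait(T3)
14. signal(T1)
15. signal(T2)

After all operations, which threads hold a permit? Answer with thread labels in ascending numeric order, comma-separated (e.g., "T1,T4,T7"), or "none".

Answer: T3

Derivation:
Step 1: wait(T3) -> count=0 queue=[] holders={T3}
Step 2: wait(T1) -> count=0 queue=[T1] holders={T3}
Step 3: signal(T3) -> count=0 queue=[] holders={T1}
Step 4: signal(T1) -> count=1 queue=[] holders={none}
Step 5: wait(T2) -> count=0 queue=[] holders={T2}
Step 6: signal(T2) -> count=1 queue=[] holders={none}
Step 7: wait(T1) -> count=0 queue=[] holders={T1}
Step 8: signal(T1) -> count=1 queue=[] holders={none}
Step 9: wait(T2) -> count=0 queue=[] holders={T2}
Step 10: wait(T1) -> count=0 queue=[T1] holders={T2}
Step 11: signal(T2) -> count=0 queue=[] holders={T1}
Step 12: wait(T2) -> count=0 queue=[T2] holders={T1}
Step 13: wait(T3) -> count=0 queue=[T2,T3] holders={T1}
Step 14: signal(T1) -> count=0 queue=[T3] holders={T2}
Step 15: signal(T2) -> count=0 queue=[] holders={T3}
Final holders: T3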